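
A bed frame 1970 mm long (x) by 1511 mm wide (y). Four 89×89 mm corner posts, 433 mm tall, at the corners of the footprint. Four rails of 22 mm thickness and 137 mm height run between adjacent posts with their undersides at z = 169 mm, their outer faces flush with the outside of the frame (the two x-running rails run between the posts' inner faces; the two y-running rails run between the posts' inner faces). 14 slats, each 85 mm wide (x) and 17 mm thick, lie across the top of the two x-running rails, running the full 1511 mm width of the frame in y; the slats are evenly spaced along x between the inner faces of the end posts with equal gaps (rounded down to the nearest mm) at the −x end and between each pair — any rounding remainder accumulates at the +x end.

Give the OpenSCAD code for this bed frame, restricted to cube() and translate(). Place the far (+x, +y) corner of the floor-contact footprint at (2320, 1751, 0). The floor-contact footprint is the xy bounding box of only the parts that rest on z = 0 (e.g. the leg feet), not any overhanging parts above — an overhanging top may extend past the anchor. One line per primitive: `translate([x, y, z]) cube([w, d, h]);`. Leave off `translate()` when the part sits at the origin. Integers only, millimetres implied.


translate([350, 240, 0]) cube([89, 89, 433]);
translate([350, 1662, 0]) cube([89, 89, 433]);
translate([2231, 240, 0]) cube([89, 89, 433]);
translate([2231, 1662, 0]) cube([89, 89, 433]);
translate([439, 240, 169]) cube([1792, 22, 137]);
translate([439, 1729, 169]) cube([1792, 22, 137]);
translate([350, 329, 169]) cube([22, 1333, 137]);
translate([2298, 329, 169]) cube([22, 1333, 137]);
translate([479, 240, 306]) cube([85, 1511, 17]);
translate([604, 240, 306]) cube([85, 1511, 17]);
translate([729, 240, 306]) cube([85, 1511, 17]);
translate([854, 240, 306]) cube([85, 1511, 17]);
translate([979, 240, 306]) cube([85, 1511, 17]);
translate([1104, 240, 306]) cube([85, 1511, 17]);
translate([1229, 240, 306]) cube([85, 1511, 17]);
translate([1354, 240, 306]) cube([85, 1511, 17]);
translate([1479, 240, 306]) cube([85, 1511, 17]);
translate([1604, 240, 306]) cube([85, 1511, 17]);
translate([1729, 240, 306]) cube([85, 1511, 17]);
translate([1854, 240, 306]) cube([85, 1511, 17]);
translate([1979, 240, 306]) cube([85, 1511, 17]);
translate([2104, 240, 306]) cube([85, 1511, 17]);


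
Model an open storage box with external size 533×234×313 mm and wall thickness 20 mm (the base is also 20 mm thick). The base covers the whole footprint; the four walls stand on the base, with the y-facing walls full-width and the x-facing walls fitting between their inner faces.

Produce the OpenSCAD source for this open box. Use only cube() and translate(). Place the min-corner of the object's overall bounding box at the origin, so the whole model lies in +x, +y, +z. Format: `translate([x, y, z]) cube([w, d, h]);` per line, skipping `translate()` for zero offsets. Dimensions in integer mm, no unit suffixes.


cube([533, 234, 20]);
translate([0, 0, 20]) cube([533, 20, 293]);
translate([0, 214, 20]) cube([533, 20, 293]);
translate([0, 20, 20]) cube([20, 194, 293]);
translate([513, 20, 20]) cube([20, 194, 293]);


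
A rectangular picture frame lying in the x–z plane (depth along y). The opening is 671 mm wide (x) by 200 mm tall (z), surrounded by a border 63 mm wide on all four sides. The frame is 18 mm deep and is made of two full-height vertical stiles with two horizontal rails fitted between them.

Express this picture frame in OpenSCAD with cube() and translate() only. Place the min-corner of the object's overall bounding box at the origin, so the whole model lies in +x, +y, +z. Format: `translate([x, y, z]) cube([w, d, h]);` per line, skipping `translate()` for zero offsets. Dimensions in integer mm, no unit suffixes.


cube([63, 18, 326]);
translate([734, 0, 0]) cube([63, 18, 326]);
translate([63, 0, 0]) cube([671, 18, 63]);
translate([63, 0, 263]) cube([671, 18, 63]);


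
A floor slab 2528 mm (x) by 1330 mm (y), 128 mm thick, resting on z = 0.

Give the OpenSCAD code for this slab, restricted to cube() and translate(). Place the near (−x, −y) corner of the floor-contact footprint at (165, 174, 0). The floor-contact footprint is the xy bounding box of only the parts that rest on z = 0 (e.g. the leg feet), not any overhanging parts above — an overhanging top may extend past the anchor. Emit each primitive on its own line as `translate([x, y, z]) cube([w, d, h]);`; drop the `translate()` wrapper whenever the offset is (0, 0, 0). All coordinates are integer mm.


translate([165, 174, 0]) cube([2528, 1330, 128]);


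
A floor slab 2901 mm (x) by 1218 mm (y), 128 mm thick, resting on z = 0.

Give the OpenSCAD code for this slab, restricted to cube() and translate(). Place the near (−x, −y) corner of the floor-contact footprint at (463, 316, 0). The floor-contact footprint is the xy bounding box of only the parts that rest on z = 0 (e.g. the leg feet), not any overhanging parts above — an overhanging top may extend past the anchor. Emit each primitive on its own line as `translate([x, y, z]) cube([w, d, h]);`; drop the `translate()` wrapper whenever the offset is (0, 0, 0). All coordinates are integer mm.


translate([463, 316, 0]) cube([2901, 1218, 128]);


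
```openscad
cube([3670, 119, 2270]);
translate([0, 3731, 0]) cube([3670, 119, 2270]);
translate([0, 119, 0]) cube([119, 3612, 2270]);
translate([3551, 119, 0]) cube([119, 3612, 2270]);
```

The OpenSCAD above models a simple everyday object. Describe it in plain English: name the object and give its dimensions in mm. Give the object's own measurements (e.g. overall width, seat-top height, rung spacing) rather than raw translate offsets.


The wall frame of a small rectangular building: four walls, each 2270 mm tall and 119 mm thick, enclosing a footprint 3670 mm (x) by 3850 mm (y) outside-to-outside, with no floor or roof. The front and back walls (the −y and +y sides) span the full width; the two side walls fit between them.


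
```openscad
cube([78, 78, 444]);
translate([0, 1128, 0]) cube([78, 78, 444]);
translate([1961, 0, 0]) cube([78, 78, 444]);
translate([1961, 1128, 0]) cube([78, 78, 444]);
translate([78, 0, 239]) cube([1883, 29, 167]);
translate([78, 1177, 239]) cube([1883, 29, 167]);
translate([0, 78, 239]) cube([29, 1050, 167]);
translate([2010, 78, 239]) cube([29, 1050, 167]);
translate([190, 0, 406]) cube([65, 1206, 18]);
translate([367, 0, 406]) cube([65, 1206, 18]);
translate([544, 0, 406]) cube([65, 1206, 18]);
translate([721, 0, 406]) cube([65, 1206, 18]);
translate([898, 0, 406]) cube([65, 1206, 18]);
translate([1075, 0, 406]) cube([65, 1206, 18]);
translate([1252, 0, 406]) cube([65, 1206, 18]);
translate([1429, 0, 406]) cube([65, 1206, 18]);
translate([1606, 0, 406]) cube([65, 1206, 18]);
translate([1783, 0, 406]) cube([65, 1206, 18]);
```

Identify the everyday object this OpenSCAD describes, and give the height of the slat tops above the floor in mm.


A bed frame. The slat-top height is 424 mm.

Four posts, four rails, and a row of slats — a bed frame. Slats sit on the rails at z = 239 + 167 = 406; with slat thickness 18, the top is 424 mm.


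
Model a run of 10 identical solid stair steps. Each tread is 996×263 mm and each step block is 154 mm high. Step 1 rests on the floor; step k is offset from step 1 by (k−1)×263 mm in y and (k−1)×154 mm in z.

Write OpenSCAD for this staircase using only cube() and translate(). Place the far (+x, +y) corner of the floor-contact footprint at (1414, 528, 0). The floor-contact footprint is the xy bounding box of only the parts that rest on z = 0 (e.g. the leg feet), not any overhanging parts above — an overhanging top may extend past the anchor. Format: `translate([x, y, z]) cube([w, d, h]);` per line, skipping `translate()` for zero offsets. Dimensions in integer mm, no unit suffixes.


translate([418, 265, 0]) cube([996, 263, 154]);
translate([418, 528, 154]) cube([996, 263, 154]);
translate([418, 791, 308]) cube([996, 263, 154]);
translate([418, 1054, 462]) cube([996, 263, 154]);
translate([418, 1317, 616]) cube([996, 263, 154]);
translate([418, 1580, 770]) cube([996, 263, 154]);
translate([418, 1843, 924]) cube([996, 263, 154]);
translate([418, 2106, 1078]) cube([996, 263, 154]);
translate([418, 2369, 1232]) cube([996, 263, 154]);
translate([418, 2632, 1386]) cube([996, 263, 154]);


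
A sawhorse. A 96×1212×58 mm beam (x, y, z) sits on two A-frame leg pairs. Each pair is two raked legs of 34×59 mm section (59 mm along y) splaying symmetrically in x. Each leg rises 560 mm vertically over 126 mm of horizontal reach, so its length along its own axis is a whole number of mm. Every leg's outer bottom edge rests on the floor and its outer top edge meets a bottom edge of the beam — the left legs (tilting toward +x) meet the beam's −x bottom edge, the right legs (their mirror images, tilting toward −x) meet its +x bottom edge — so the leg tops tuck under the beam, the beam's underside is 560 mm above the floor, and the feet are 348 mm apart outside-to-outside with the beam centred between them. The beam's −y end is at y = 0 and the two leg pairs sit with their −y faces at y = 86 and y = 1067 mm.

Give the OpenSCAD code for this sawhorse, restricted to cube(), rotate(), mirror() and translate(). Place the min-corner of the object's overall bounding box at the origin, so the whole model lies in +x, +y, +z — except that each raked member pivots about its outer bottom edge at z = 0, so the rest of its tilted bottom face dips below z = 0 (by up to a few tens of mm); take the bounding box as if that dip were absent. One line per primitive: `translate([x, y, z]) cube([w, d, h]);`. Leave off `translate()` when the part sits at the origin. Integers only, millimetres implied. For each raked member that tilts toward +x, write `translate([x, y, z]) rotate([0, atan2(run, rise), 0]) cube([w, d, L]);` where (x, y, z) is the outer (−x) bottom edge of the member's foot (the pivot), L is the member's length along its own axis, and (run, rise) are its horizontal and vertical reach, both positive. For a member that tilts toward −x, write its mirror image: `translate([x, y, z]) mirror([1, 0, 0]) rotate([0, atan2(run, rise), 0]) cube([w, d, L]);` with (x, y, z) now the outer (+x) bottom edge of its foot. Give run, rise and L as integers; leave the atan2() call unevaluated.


// leg length = √(126² + 560²) = 574
// right-leg outer foot x = 2·126 + 96 = 348
// beam min-corner = (126, 0, 560)
translate([126, 0, 560]) cube([96, 1212, 58]);
translate([0, 86, 0]) rotate([0, atan2(126, 560), 0]) cube([34, 59, 574]);
translate([348, 86, 0]) mirror([1, 0, 0]) rotate([0, atan2(126, 560), 0]) cube([34, 59, 574]);
translate([0, 1067, 0]) rotate([0, atan2(126, 560), 0]) cube([34, 59, 574]);
translate([348, 1067, 0]) mirror([1, 0, 0]) rotate([0, atan2(126, 560), 0]) cube([34, 59, 574]);


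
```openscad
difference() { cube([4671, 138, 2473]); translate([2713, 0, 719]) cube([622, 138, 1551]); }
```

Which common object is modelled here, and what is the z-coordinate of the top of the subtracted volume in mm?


A wall with a window opening. The window head height is 2270 mm.

A wall with a rectangular opening subtracted — a window. Sill at z = 719, opening 1551 mm tall, so the head is at 719 + 1551 = 2270 mm.


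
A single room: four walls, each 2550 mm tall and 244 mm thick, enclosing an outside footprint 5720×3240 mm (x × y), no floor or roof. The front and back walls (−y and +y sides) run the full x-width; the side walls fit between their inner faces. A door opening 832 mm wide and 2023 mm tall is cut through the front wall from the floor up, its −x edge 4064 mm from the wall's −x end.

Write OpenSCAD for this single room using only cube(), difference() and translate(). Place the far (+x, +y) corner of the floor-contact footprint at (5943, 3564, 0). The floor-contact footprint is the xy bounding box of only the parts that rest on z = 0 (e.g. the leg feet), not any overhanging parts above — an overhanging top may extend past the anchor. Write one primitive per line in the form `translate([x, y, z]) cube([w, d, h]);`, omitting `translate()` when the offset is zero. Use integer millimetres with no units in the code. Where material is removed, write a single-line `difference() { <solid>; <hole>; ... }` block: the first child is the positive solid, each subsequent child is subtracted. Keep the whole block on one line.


difference() { translate([223, 324, 0]) cube([5720, 244, 2550]); translate([4287, 324, 0]) cube([832, 244, 2023]); }
translate([223, 3320, 0]) cube([5720, 244, 2550]);
translate([223, 568, 0]) cube([244, 2752, 2550]);
translate([5699, 568, 0]) cube([244, 2752, 2550]);


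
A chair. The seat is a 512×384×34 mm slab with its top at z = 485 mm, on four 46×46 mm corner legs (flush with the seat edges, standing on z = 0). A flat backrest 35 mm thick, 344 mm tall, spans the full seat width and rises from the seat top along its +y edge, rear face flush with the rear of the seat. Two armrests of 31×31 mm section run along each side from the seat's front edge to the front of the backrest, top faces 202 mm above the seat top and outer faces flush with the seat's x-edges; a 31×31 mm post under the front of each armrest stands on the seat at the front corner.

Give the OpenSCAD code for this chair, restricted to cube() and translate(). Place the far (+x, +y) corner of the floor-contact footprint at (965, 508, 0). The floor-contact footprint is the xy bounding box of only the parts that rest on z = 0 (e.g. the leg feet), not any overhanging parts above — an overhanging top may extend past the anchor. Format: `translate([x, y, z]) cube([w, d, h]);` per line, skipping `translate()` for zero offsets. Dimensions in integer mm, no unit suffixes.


translate([453, 124, 451]) cube([512, 384, 34]);
translate([453, 124, 0]) cube([46, 46, 451]);
translate([919, 124, 0]) cube([46, 46, 451]);
translate([453, 462, 0]) cube([46, 46, 451]);
translate([919, 462, 0]) cube([46, 46, 451]);
translate([453, 473, 485]) cube([512, 35, 344]);
translate([453, 124, 656]) cube([31, 349, 31]);
translate([934, 124, 656]) cube([31, 349, 31]);
translate([453, 124, 485]) cube([31, 31, 171]);
translate([934, 124, 485]) cube([31, 31, 171]);


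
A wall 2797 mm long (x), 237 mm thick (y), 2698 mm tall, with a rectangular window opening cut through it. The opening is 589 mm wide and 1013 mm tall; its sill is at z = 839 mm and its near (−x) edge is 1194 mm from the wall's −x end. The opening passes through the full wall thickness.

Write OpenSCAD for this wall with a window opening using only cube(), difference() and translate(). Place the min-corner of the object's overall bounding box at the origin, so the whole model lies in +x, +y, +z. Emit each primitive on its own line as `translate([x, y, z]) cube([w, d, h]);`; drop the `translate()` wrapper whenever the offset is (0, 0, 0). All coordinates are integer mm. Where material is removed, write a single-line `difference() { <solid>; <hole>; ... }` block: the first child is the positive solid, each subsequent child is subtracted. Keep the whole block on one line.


difference() { cube([2797, 237, 2698]); translate([1194, 0, 839]) cube([589, 237, 1013]); }


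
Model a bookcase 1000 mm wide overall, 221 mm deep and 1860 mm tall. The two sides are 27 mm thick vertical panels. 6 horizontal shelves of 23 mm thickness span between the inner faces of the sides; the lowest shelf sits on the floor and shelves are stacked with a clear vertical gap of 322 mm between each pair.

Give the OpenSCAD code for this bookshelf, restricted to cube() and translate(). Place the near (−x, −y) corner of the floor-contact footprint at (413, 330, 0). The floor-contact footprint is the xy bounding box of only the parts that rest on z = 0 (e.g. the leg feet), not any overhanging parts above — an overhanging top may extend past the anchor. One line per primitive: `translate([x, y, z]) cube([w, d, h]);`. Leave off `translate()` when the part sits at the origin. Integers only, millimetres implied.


translate([413, 330, 0]) cube([27, 221, 1860]);
translate([1386, 330, 0]) cube([27, 221, 1860]);
translate([440, 330, 0]) cube([946, 221, 23]);
translate([440, 330, 345]) cube([946, 221, 23]);
translate([440, 330, 690]) cube([946, 221, 23]);
translate([440, 330, 1035]) cube([946, 221, 23]);
translate([440, 330, 1380]) cube([946, 221, 23]);
translate([440, 330, 1725]) cube([946, 221, 23]);


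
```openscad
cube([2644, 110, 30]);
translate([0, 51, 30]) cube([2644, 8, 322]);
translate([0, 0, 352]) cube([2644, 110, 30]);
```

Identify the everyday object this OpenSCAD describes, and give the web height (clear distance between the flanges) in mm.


An I-beam. The web height is 322 mm.

Two wide flanges with a thin centred web — an I-beam. Overall 382 mm minus two 30 mm flanges gives a web of 382 − 2·30 = 322 mm.


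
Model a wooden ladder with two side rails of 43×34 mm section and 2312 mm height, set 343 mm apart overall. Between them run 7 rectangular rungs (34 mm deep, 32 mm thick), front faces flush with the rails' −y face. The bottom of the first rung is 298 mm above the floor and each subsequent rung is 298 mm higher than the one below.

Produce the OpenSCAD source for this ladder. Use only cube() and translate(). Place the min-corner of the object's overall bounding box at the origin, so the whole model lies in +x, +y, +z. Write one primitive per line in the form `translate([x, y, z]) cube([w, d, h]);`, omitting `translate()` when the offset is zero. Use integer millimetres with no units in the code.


cube([43, 34, 2312]);
translate([300, 0, 0]) cube([43, 34, 2312]);
translate([43, 0, 298]) cube([257, 34, 32]);
translate([43, 0, 596]) cube([257, 34, 32]);
translate([43, 0, 894]) cube([257, 34, 32]);
translate([43, 0, 1192]) cube([257, 34, 32]);
translate([43, 0, 1490]) cube([257, 34, 32]);
translate([43, 0, 1788]) cube([257, 34, 32]);
translate([43, 0, 2086]) cube([257, 34, 32]);


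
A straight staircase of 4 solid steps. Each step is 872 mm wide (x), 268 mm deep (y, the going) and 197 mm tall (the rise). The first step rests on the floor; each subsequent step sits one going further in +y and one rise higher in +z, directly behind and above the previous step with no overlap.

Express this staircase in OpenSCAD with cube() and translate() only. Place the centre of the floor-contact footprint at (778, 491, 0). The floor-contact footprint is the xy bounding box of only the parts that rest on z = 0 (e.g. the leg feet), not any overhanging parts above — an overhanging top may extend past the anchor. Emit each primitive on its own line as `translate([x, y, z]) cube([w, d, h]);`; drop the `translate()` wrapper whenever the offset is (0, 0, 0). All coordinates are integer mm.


translate([342, 357, 0]) cube([872, 268, 197]);
translate([342, 625, 197]) cube([872, 268, 197]);
translate([342, 893, 394]) cube([872, 268, 197]);
translate([342, 1161, 591]) cube([872, 268, 197]);


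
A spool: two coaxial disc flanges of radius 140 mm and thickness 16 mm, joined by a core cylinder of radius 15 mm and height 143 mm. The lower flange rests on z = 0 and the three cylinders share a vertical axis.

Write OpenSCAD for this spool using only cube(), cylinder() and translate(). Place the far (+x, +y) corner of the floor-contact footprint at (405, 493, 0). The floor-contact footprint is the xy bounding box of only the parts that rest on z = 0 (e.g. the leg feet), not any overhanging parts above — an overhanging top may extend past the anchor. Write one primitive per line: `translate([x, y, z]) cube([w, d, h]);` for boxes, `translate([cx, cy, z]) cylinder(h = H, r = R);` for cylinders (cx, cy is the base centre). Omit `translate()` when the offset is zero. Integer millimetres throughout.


translate([265, 353, 0]) cylinder(h = 16, r = 140);
translate([265, 353, 16]) cylinder(h = 143, r = 15);
translate([265, 353, 159]) cylinder(h = 16, r = 140);


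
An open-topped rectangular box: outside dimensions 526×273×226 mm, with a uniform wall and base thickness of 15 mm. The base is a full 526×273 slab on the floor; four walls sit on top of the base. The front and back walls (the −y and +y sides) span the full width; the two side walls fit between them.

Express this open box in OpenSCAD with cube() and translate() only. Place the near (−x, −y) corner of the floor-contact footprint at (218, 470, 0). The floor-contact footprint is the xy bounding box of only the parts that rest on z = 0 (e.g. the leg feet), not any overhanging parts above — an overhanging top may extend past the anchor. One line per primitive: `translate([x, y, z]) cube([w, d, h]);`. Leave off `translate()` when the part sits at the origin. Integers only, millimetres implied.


translate([218, 470, 0]) cube([526, 273, 15]);
translate([218, 470, 15]) cube([526, 15, 211]);
translate([218, 728, 15]) cube([526, 15, 211]);
translate([218, 485, 15]) cube([15, 243, 211]);
translate([729, 485, 15]) cube([15, 243, 211]);


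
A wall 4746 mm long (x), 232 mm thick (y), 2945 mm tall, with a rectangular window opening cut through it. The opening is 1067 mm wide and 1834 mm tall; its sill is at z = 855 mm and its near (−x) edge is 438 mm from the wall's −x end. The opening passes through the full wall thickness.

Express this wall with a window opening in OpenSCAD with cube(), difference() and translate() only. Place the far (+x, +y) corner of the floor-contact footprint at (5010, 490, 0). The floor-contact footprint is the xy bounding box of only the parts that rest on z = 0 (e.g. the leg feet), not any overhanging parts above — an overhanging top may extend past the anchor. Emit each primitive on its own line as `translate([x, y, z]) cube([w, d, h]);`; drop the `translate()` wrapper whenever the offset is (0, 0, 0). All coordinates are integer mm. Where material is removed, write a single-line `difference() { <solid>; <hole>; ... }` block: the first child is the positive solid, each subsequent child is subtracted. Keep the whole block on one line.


difference() { translate([264, 258, 0]) cube([4746, 232, 2945]); translate([702, 258, 855]) cube([1067, 232, 1834]); }


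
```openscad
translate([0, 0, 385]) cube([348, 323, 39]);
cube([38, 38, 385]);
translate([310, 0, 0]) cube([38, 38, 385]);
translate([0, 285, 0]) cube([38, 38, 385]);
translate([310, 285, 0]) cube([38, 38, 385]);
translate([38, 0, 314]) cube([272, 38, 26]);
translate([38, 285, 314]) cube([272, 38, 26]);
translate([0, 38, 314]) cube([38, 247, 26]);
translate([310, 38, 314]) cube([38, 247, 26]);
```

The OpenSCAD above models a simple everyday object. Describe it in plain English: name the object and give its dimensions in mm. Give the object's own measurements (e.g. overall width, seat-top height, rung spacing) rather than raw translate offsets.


A simple wooden stool: a rectangular seat 348 mm (x) by 323 mm (y), 39 mm thick, top face at z = 424 mm, on four square legs, each 38×38 mm in cross-section. The legs rest on z = 0, each flush with a corner of the seat. Four stretchers, 38 mm wide and 26 mm tall, connect adjacent legs with their undersides at z = 314 mm, each running between the inner faces of the legs it joins and aligned with the legs' outer faces on the other axis.


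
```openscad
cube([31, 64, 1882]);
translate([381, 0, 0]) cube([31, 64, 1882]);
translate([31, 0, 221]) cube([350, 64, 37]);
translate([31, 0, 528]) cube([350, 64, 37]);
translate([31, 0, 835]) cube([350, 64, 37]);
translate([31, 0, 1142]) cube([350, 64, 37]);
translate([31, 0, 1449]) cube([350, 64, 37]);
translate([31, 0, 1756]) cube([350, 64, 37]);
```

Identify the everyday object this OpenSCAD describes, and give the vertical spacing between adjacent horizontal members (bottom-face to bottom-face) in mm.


A ladder. The rung spacing is 307 mm.

Two tall 31×64 posts with 6 short bars between them — a ladder. Adjacent rungs sit at z = 221 and z = 528, so the spacing is 528 − 221 = 307 mm.


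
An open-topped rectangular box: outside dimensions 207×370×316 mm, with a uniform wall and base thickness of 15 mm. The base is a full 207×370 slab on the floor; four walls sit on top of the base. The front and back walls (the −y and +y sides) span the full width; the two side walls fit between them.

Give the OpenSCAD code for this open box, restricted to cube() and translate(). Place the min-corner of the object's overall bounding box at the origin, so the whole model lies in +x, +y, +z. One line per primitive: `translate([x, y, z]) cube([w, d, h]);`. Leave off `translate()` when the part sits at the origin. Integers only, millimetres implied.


cube([207, 370, 15]);
translate([0, 0, 15]) cube([207, 15, 301]);
translate([0, 355, 15]) cube([207, 15, 301]);
translate([0, 15, 15]) cube([15, 340, 301]);
translate([192, 15, 15]) cube([15, 340, 301]);


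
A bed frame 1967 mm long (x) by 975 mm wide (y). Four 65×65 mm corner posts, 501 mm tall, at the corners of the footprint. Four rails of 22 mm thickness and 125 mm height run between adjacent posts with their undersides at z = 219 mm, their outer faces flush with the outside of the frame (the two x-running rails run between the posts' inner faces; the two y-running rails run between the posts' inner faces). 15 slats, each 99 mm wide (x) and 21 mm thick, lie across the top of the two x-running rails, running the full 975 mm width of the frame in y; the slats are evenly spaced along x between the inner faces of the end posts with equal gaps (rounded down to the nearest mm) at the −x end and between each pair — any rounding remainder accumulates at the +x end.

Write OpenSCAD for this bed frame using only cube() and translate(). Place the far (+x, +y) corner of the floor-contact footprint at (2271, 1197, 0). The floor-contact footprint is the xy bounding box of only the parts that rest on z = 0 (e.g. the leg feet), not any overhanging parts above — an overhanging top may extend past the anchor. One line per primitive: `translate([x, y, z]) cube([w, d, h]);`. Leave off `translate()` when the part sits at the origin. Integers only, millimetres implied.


// slat z = rail_z + rail_h = 219 + 125 = 344
// slat gap = ⌊(1837 − 15·99) / 16⌋ = 22
translate([304, 222, 0]) cube([65, 65, 501]);
translate([304, 1132, 0]) cube([65, 65, 501]);
translate([2206, 222, 0]) cube([65, 65, 501]);
translate([2206, 1132, 0]) cube([65, 65, 501]);
translate([369, 222, 219]) cube([1837, 22, 125]);
translate([369, 1175, 219]) cube([1837, 22, 125]);
translate([304, 287, 219]) cube([22, 845, 125]);
translate([2249, 287, 219]) cube([22, 845, 125]);
translate([391, 222, 344]) cube([99, 975, 21]);
translate([512, 222, 344]) cube([99, 975, 21]);
translate([633, 222, 344]) cube([99, 975, 21]);
translate([754, 222, 344]) cube([99, 975, 21]);
translate([875, 222, 344]) cube([99, 975, 21]);
translate([996, 222, 344]) cube([99, 975, 21]);
translate([1117, 222, 344]) cube([99, 975, 21]);
translate([1238, 222, 344]) cube([99, 975, 21]);
translate([1359, 222, 344]) cube([99, 975, 21]);
translate([1480, 222, 344]) cube([99, 975, 21]);
translate([1601, 222, 344]) cube([99, 975, 21]);
translate([1722, 222, 344]) cube([99, 975, 21]);
translate([1843, 222, 344]) cube([99, 975, 21]);
translate([1964, 222, 344]) cube([99, 975, 21]);
translate([2085, 222, 344]) cube([99, 975, 21]);


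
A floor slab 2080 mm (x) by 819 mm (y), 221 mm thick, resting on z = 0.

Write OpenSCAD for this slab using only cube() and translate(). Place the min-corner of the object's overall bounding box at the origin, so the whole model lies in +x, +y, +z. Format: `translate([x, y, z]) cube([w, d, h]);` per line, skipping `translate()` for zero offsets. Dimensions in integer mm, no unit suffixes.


cube([2080, 819, 221]);


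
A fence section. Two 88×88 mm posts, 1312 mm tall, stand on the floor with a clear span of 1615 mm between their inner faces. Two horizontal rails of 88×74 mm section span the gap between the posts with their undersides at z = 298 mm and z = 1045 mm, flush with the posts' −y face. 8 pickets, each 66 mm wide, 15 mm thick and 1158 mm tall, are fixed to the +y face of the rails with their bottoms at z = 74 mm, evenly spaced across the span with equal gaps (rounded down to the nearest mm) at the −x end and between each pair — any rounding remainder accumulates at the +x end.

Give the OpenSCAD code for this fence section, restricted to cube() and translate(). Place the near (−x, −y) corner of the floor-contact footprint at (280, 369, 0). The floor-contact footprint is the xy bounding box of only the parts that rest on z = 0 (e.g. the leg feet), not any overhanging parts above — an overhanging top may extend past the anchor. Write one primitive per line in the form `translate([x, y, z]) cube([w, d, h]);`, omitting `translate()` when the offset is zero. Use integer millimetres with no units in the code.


translate([280, 369, 0]) cube([88, 88, 1312]);
translate([1983, 369, 0]) cube([88, 88, 1312]);
translate([368, 369, 298]) cube([1615, 88, 74]);
translate([368, 369, 1045]) cube([1615, 88, 74]);
translate([488, 457, 74]) cube([66, 15, 1158]);
translate([674, 457, 74]) cube([66, 15, 1158]);
translate([860, 457, 74]) cube([66, 15, 1158]);
translate([1046, 457, 74]) cube([66, 15, 1158]);
translate([1232, 457, 74]) cube([66, 15, 1158]);
translate([1418, 457, 74]) cube([66, 15, 1158]);
translate([1604, 457, 74]) cube([66, 15, 1158]);
translate([1790, 457, 74]) cube([66, 15, 1158]);


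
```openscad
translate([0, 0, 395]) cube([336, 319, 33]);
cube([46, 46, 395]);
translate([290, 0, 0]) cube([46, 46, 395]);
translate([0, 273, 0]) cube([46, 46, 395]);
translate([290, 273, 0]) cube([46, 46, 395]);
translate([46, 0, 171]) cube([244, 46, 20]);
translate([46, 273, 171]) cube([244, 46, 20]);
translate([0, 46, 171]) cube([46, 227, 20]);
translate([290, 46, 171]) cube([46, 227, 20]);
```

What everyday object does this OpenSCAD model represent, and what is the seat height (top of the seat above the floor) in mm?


A stool. The seat height is 428 mm.

A 336×319×33 slab at z = 395 on four corner posts — a stool. The seat top is 395 + 33 = 428 mm.


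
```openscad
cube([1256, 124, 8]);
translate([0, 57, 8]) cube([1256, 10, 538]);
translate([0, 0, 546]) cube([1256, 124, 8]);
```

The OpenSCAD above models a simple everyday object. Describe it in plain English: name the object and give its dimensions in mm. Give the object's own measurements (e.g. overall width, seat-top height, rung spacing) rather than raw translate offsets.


An I-beam lying along x, 1256 mm long. Overall section height 554 mm. Two flanges 124 mm wide (y) and 8 mm thick, one on the floor and one at the top; a web 10 mm thick runs between them, centred on the flange width.


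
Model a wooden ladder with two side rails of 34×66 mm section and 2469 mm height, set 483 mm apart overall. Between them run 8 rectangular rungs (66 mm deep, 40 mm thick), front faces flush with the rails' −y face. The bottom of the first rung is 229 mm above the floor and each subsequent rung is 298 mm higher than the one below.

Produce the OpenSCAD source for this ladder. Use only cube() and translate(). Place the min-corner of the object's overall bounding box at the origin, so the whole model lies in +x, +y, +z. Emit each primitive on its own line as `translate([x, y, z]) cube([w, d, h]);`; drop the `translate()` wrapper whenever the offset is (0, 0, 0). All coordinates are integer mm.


cube([34, 66, 2469]);
translate([449, 0, 0]) cube([34, 66, 2469]);
translate([34, 0, 229]) cube([415, 66, 40]);
translate([34, 0, 527]) cube([415, 66, 40]);
translate([34, 0, 825]) cube([415, 66, 40]);
translate([34, 0, 1123]) cube([415, 66, 40]);
translate([34, 0, 1421]) cube([415, 66, 40]);
translate([34, 0, 1719]) cube([415, 66, 40]);
translate([34, 0, 2017]) cube([415, 66, 40]);
translate([34, 0, 2315]) cube([415, 66, 40]);


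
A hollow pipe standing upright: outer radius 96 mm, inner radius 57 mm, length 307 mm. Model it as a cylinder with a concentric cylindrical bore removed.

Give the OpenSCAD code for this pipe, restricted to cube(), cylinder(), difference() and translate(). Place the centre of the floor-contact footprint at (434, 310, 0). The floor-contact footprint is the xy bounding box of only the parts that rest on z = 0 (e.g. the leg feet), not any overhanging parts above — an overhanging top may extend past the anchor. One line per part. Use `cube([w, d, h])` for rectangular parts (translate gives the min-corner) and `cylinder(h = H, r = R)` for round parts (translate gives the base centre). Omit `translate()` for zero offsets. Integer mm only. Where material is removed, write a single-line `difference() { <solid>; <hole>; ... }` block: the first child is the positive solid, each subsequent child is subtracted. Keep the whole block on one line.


difference() { translate([434, 310, 0]) cylinder(h = 307, r = 96); translate([434, 310, 0]) cylinder(h = 307, r = 57); }


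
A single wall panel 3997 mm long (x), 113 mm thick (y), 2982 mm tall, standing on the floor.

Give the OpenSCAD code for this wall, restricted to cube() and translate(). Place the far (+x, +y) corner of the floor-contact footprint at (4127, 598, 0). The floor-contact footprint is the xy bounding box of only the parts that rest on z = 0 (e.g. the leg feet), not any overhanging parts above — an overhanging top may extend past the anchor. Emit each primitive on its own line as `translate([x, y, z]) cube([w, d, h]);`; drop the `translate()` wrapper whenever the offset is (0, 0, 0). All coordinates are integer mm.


translate([130, 485, 0]) cube([3997, 113, 2982]);


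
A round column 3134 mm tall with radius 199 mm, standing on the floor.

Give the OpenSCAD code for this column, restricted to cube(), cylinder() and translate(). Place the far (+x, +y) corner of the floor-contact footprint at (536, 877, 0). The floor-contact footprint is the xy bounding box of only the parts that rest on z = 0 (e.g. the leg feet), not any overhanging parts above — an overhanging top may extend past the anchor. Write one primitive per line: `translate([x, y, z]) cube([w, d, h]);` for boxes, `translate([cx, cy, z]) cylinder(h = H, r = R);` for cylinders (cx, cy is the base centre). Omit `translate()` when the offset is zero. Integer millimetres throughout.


translate([337, 678, 0]) cylinder(h = 3134, r = 199);


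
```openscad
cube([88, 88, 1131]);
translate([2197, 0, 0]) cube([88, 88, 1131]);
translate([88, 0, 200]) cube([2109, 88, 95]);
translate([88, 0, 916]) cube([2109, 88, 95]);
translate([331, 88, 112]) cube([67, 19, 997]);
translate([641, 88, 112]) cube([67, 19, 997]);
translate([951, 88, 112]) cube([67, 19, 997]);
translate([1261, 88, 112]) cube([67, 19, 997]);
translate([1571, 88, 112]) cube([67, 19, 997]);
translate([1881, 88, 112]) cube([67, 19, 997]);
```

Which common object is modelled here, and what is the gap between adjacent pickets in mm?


A fence section. The picket gap is 243 mm.

Two posts, two rails, 6 pickets — a fence section. Span 2109 mm holds 6 pickets of 67 mm with 7 equal gaps: ⌊(2109 − 6·67) / 7⌋ = 243 mm.


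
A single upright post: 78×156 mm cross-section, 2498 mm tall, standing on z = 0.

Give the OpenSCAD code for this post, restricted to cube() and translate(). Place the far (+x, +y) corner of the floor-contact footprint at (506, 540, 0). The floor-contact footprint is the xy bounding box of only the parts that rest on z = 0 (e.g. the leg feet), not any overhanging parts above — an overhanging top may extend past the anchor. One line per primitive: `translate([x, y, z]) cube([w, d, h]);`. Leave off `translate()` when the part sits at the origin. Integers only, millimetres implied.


translate([428, 384, 0]) cube([78, 156, 2498]);


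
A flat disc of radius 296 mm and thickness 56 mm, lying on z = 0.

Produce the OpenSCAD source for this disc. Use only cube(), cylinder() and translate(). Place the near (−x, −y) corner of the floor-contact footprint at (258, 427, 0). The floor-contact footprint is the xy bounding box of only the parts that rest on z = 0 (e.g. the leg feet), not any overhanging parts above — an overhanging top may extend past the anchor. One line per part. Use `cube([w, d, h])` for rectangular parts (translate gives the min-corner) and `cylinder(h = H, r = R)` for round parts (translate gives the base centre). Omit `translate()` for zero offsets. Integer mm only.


translate([554, 723, 0]) cylinder(h = 56, r = 296);


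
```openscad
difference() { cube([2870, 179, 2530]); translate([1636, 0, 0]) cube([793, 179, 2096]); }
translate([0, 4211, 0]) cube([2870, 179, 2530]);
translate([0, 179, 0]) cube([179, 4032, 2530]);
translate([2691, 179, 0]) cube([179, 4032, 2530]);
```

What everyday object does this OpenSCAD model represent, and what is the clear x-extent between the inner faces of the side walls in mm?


A single room. The interior width is 2512 mm.

Four walls enclosing a rectangle with a door in the front wall — a room. Outside width 2870 minus two 179 mm walls gives 2512 mm.


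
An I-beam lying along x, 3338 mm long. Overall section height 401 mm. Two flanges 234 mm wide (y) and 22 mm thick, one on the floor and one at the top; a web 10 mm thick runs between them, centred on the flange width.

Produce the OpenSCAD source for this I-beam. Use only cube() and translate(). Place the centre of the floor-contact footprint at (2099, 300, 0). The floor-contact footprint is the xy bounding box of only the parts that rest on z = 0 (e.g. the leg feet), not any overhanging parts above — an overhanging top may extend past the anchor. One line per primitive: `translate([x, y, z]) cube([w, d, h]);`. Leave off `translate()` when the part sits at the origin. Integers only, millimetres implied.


translate([430, 183, 0]) cube([3338, 234, 22]);
translate([430, 295, 22]) cube([3338, 10, 357]);
translate([430, 183, 379]) cube([3338, 234, 22]);


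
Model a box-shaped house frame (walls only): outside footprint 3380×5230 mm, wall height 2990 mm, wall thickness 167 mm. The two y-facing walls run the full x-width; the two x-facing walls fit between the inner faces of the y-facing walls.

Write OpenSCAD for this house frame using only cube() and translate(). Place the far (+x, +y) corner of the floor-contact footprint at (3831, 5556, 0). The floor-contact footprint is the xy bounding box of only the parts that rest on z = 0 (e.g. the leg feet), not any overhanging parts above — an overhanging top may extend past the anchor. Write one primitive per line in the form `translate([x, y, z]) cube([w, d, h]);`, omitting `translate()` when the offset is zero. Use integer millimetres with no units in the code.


translate([451, 326, 0]) cube([3380, 167, 2990]);
translate([451, 5389, 0]) cube([3380, 167, 2990]);
translate([451, 493, 0]) cube([167, 4896, 2990]);
translate([3664, 493, 0]) cube([167, 4896, 2990]);


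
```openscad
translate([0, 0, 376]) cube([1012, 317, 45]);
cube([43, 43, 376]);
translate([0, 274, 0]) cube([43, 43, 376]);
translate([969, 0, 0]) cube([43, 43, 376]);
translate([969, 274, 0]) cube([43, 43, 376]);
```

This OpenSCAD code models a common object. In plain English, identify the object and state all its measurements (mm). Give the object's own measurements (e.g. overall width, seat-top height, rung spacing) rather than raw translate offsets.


A bench: a 1012×317 mm seat slab, 45 mm thick, top at z = 421 mm, on four 43×43 mm square legs flush with the seat corners and standing on z = 0.


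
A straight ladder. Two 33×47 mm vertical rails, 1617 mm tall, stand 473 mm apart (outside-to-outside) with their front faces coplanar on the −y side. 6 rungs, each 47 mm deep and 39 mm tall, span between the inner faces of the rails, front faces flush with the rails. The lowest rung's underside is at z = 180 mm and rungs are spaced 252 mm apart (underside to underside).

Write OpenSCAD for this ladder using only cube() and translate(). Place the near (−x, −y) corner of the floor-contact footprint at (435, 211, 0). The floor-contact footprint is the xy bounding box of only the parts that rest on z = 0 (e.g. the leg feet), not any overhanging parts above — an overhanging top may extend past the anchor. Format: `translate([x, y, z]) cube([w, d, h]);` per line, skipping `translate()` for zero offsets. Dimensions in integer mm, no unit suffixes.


translate([435, 211, 0]) cube([33, 47, 1617]);
translate([875, 211, 0]) cube([33, 47, 1617]);
translate([468, 211, 180]) cube([407, 47, 39]);
translate([468, 211, 432]) cube([407, 47, 39]);
translate([468, 211, 684]) cube([407, 47, 39]);
translate([468, 211, 936]) cube([407, 47, 39]);
translate([468, 211, 1188]) cube([407, 47, 39]);
translate([468, 211, 1440]) cube([407, 47, 39]);
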